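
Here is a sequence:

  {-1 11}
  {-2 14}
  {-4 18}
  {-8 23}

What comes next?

{-16 29}

First slot goes -1, -2, -4, -8 → -16 (×2 each step).
Second slot goes 11, 14, 18, 23 → 29 (differences are 3, 4, 5, … (increasing by 1 each time)).
Combining the parts gives {-16 29}.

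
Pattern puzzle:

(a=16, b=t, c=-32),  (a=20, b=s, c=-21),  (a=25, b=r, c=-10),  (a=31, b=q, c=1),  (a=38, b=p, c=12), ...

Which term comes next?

(a=46, b=o, c=23)

A: differences are 4, 5, 6, … (increasing by 1 each time), so 16, 20, 25, 31, 38 → 46.
B: t, s, r, q, p → o (letters move back 1 place in the alphabet).
For the c, +11 each step: -32, -21, -10, 1, 12 → 23.
So the next term is (a=46, b=o, c=23).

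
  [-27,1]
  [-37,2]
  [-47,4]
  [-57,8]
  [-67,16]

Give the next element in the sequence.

For the first part, −10 each step: -27, -37, -47, -57, -67 → -77.
For the second part, ×2 each step: 1, 2, 4, 8, 16 → 32.
Combining the parts gives [-77,32].

[-77,32]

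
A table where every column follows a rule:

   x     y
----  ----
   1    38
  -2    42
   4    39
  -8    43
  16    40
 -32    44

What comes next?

Column x goes 1, -2, 4, -8, 16, -32 → 64 (×(-2) each step).
Column y: alternating steps +4, −3, +4, −3, …; 38, 42, 39, 43, 40, 44 → 41.
Putting it together: 64  41.

64  41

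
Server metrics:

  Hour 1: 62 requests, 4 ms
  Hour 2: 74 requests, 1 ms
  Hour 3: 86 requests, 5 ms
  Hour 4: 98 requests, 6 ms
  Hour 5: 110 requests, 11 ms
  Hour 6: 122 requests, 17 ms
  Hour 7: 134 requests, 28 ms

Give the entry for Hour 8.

Requests: +12 each step, so 62, 74, 86, 98, 110, 122, 134 → 146.
Ms: each term is the sum of the two before it, so 4, 1, 5, 6, 11, 17, 28 → 45.
Combining the parts gives 146 requests, 45 ms.

146 requests, 45 ms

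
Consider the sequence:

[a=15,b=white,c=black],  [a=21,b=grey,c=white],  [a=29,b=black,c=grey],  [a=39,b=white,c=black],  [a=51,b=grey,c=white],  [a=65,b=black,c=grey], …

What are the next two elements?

For the a, differences are 6, 8, 10, … (increasing by 2 each time): 15, 21, 29, 39, 51, 65 → 81 → 99.
B: repeats white → grey → black, so white, grey, black, white, grey, black → white → grey.
C goes black, white, grey, black, white, grey → black → white (repeats black → white → grey).
Putting the parts together: [a=81,b=white,c=black] and then [a=99,b=grey,c=white].

[a=81,b=white,c=black], [a=99,b=grey,c=white]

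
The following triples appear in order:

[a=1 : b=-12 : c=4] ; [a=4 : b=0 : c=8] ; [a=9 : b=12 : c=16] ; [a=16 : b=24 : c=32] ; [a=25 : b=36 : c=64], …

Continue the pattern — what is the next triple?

[a=36 : b=48 : c=128]

A goes 1, 4, 9, 16, 25 → 36 (perfect squares: 1², 2², 3², …).
B goes -12, 0, 12, 24, 36 → 48 (+12 each step).
C: ×2 each step, so 4, 8, 16, 32, 64 → 128.
Combining the parts gives [a=36 : b=48 : c=128].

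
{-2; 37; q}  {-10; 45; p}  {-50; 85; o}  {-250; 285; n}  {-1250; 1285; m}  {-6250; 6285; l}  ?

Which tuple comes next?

{-31250; 31285; k}

First slot goes -2, -10, -50, -250, -1250, -6250 → -31250 (×5 each step).
Second slot: together with the first slot always sums to 35, so 37, 45, 85, 285, 1285, 6285 → 31285.
Letter — letters move back 1 place in the alphabet: q, p, o, n, m, l → k.
Combining the parts gives {-31250; 31285; k}.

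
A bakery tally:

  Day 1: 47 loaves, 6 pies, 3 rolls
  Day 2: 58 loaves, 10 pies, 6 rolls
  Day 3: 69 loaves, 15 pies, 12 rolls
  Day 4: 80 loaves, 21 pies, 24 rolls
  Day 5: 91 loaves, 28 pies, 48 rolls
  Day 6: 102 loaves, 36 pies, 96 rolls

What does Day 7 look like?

113 loaves, 45 pies, 192 rolls

For the loaves, +11 each step: 47, 58, 69, 80, 91, 102 → 113.
Pies goes 6, 10, 15, 21, 28, 36 → 45 (differences are 4, 5, 6, … (increasing by 1 each time)).
Rolls: 3, 6, 12, 24, 48, 96 → 192 (×2 each step).
Combining the parts gives 113 loaves, 45 pies, 192 rolls.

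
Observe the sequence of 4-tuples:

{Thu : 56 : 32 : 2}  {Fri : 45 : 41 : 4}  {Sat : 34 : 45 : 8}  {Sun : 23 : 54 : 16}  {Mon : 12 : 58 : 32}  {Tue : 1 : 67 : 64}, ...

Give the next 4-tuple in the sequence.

{Wed : -10 : 71 : 128}

Day: runs through the weekdays Mon→Sun, so Thu, Fri, Sat, Sun, Mon, Tue → Wed.
Second slot: 56, 45, 34, 23, 12, 1 → -10 (−11 each step).
Third slot: 32, 41, 45, 54, 58, 67 → 71 (alternating steps +9, +4, +9, +4, …).
Fourth slot — ×2 each step: 2, 4, 8, 16, 32, 64 → 128.
Combining the parts gives {Wed : -10 : 71 : 128}.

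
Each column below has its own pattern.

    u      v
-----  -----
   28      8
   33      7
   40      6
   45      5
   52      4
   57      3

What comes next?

Column u: 28, 33, 40, 45, 52, 57 → 64 (alternating steps +5, +7, +5, +7, …).
Column v goes 8, 7, 6, 5, 4, 3 → 2 (−1 each step).
So the next row is 64  2.

64  2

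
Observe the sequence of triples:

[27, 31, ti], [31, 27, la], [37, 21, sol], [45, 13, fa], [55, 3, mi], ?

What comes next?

First coordinate: differences are 4, 6, 8, … (increasing by 2 each time), so 27, 31, 37, 45, 55 → 67.
Second coordinate: 31, 27, 21, 13, 3 → -9 (together with the first coordinate always sums to 58).
Note: runs backward through the solfège scale do→ti; ti, la, sol, fa, mi → re.
Putting it together: [67, -9, re].

[67, -9, re]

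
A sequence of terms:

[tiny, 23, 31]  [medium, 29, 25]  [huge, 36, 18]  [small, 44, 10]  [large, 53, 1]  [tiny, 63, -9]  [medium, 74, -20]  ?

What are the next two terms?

Size — repeats tiny → medium → huge → small → large: tiny, medium, huge, small, large, tiny, medium → huge → small.
Second part goes 23, 29, 36, 44, 53, 63, 74 → 86 → 99 (differences are 6, 7, 8, … (increasing by 1 each time)).
Third part: together with the second part always sums to 54, so 31, 25, 18, 10, 1, -9, -20 → -32 → -45.
Putting the parts together: [huge, 86, -32] and then [small, 99, -45].

[huge, 86, -32], [small, 99, -45]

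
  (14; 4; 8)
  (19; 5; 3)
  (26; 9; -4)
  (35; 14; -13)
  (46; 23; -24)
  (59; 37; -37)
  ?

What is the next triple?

First part — differences are 5, 7, 9, … (increasing by 2 each time): 14, 19, 26, 35, 46, 59 → 74.
For the second part, each term is the sum of the two before it: 4, 5, 9, 14, 23, 37 → 60.
Third part — together with the first part always sums to 22: 8, 3, -4, -13, -24, -37 → -52.
Putting it together: (74; 60; -52).

(74; 60; -52)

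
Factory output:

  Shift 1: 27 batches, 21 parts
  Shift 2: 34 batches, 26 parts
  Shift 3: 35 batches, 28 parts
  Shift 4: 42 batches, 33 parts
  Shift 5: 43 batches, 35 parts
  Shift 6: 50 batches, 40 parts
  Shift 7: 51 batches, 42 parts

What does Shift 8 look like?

58 batches, 47 parts

Batches goes 27, 34, 35, 42, 43, 50, 51 → 58 (alternating steps +7, +1, +7, +1, …).
Parts — alternating steps +5, +2, +5, +2, …: 21, 26, 28, 33, 35, 40, 42 → 47.
Putting it together: 58 batches, 47 parts.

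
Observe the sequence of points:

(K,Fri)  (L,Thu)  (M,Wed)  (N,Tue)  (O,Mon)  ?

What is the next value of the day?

Day — runs backward through the weekdays Mon→Sun: Fri, Thu, Wed, Tue, Mon → Sun.

Sun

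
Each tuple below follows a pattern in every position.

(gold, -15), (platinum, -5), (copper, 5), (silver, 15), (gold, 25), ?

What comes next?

(platinum, 35)

Metal: gold, platinum, copper, silver, gold → platinum (repeats gold → platinum → copper → silver).
Second slot: +10 each step; -15, -5, 5, 15, 25 → 35.
So the next tuple is (platinum, 35).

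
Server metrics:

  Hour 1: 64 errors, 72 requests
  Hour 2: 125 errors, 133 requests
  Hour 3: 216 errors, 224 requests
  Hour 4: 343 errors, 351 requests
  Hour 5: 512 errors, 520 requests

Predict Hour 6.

Errors: perfect cubes: 4³, 5³, 6³, …, so 64, 125, 216, 343, 512 → 729.
Requests: 72, 133, 224, 351, 520 → 737 (always 8 more than the errors).
Putting it together: 729 errors, 737 requests.

729 errors, 737 requests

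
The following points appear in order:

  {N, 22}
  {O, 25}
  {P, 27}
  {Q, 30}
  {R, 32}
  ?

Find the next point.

{S, 35}

Letter — letters move forward 1 place in the alphabet: N, O, P, Q, R → S.
Second value: alternating steps +3, +2, +3, +2, …, so 22, 25, 27, 30, 32 → 35.
Combining the parts gives {S, 35}.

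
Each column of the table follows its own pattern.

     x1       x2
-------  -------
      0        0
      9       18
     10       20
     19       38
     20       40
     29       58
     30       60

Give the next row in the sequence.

39  78

Column x1: alternating steps +9, +1, +9, +1, …; 0, 9, 10, 19, 20, 29, 30 → 39.
Column x2 — always 2 × the column x1: 0, 18, 20, 38, 40, 58, 60 → 78.
So the next row is 39  78.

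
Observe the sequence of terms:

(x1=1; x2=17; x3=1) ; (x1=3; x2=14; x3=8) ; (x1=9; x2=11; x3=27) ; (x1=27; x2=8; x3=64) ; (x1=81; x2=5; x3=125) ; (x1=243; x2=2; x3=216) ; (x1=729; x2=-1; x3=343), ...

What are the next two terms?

(x1=2187; x2=-4; x3=512), (x1=6561; x2=-7; x3=729)

X1: ×3 each step; 1, 3, 9, 27, 81, 243, 729 → 2187 → 6561.
For the x2, −3 each step: 17, 14, 11, 8, 5, 2, -1 → -4 → -7.
For the x3, perfect cubes: 1³, 2³, 3³, …: 1, 8, 27, 64, 125, 216, 343 → 512 → 729.
So the next two terms are (x1=2187; x2=-4; x3=512) and (x1=6561; x2=-7; x3=729).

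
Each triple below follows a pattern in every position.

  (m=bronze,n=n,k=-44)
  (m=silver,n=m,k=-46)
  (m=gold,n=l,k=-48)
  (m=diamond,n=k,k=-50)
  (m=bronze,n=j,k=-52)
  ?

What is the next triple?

(m=silver,n=i,k=-54)

M: bronze, silver, gold, diamond, bronze → silver (repeats bronze → silver → gold → diamond).
N: n, m, l, k, j → i (letters move back 1 place in the alphabet).
For the k, −2 each step: -44, -46, -48, -50, -52 → -54.
Putting it together: (m=silver,n=i,k=-54).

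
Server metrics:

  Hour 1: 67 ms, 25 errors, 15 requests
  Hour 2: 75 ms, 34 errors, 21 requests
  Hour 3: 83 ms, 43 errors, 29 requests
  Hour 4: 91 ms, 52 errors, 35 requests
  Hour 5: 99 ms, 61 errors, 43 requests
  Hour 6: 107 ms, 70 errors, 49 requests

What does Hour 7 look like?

Ms: +8 each step, so 67, 75, 83, 91, 99, 107 → 115.
Errors — +9 each step: 25, 34, 43, 52, 61, 70 → 79.
For the requests, alternating steps +6, +8, +6, +8, …: 15, 21, 29, 35, 43, 49 → 57.
So the next line is 115 ms, 79 errors, 57 requests.

115 ms, 79 errors, 57 requests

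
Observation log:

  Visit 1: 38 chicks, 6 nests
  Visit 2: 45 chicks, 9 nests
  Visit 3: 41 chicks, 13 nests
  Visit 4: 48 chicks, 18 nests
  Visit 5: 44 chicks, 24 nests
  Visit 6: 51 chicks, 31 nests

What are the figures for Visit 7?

Chicks: alternating steps +7, −4, +7, −4, …; 38, 45, 41, 48, 44, 51 → 47.
For the nests, differences are 3, 4, 5, … (increasing by 1 each time): 6, 9, 13, 18, 24, 31 → 39.
So the next row is 47 chicks, 39 nests.

47 chicks, 39 nests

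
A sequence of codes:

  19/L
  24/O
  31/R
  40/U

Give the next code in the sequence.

51/X

First component — differences are 5, 7, 9, … (increasing by 2 each time): 19, 24, 31, 40 → 51.
Letter: L, O, R, U → X (letters move forward 3 places in the alphabet).
Combining the parts gives 51/X.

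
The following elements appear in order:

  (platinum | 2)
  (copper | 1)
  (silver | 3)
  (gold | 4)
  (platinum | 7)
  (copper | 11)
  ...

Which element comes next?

Metal — repeats platinum → copper → silver → gold: platinum, copper, silver, gold, platinum, copper → silver.
Second part: 2, 1, 3, 4, 7, 11 → 18 (each term is the sum of the two before it).
Combining the parts gives (silver | 18).

(silver | 18)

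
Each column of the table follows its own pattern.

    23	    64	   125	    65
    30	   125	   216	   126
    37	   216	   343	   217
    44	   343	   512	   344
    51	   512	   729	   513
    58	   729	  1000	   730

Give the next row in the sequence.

65  1000  1331  1001

First component goes 23, 30, 37, 44, 51, 58 → 65 (+7 each step).
Second component: perfect cubes: 4³, 5³, 6³, …, so 64, 125, 216, 343, 512, 729 → 1000.
Third component: perfect cubes: 5³, 6³, 7³, …, so 125, 216, 343, 512, 729, 1000 → 1331.
For the fourth component, always 1 more than the second component: 65, 126, 217, 344, 513, 730 → 1001.
Combining the parts gives 65  1000  1331  1001.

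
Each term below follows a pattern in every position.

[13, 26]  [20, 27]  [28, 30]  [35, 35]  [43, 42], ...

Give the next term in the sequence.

[50, 51]

First entry: 13, 20, 28, 35, 43 → 50 (alternating steps +7, +8, +7, +8, …).
Second entry: differences are 1, 3, 5, … (increasing by 2 each time), so 26, 27, 30, 35, 42 → 51.
Putting it together: [50, 51].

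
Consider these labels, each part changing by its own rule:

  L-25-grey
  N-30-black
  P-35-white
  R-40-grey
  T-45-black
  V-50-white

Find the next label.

For the letter, letters move forward 2 places in the alphabet: L, N, P, R, T, V → X.
Second component goes 25, 30, 35, 40, 45, 50 → 55 (+5 each step).
Shade: grey, black, white, grey, black, white → grey (repeats grey → black → white).
So the next label is X-55-grey.

X-55-grey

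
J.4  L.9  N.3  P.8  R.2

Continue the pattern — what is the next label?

For the letter, letters move forward 2 places in the alphabet: J, L, N, P, R → T.
Second component goes 4, 9, 3, 8, 2 → 7 (alternating steps +5, −6, +5, −6, …).
So the next label is T.7.

T.7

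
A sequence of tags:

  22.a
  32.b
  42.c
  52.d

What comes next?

62.e

First component goes 22, 32, 42, 52 → 62 (+10 each step).
Letter: a, b, c, d → e (letters move forward 1 place in the alphabet).
Combining the parts gives 62.e.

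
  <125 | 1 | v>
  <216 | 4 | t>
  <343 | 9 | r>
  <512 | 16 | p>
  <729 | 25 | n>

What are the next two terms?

<1000 | 36 | l>, <1331 | 49 | j>

First value — perfect cubes: 5³, 6³, 7³, …: 125, 216, 343, 512, 729 → 1000 → 1331.
Second value: perfect squares: 1², 2², 3², …, so 1, 4, 9, 16, 25 → 36 → 49.
For the letter, letters move back 2 places in the alphabet: v, t, r, p, n → l → j.
So the next two terms are <1000 | 36 | l> and <1331 | 49 | j>.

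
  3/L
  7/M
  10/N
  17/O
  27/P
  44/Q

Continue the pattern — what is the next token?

71/R

First component — each term is the sum of the two before it: 3, 7, 10, 17, 27, 44 → 71.
Letter: letters move forward 1 place in the alphabet, so L, M, N, O, P, Q → R.
So the next token is 71/R.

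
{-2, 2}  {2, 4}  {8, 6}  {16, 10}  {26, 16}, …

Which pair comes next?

{38, 26}

First slot: differences are 4, 6, 8, … (increasing by 2 each time); -2, 2, 8, 16, 26 → 38.
Second slot goes 2, 4, 6, 10, 16 → 26 (each term is the sum of the two before it).
Combining the parts gives {38, 26}.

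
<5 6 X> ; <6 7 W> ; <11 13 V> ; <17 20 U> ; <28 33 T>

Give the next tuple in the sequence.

<45 53 S>

First entry: each term is the sum of the two before it, so 5, 6, 11, 17, 28 → 45.
Second entry: each term is the sum of the two before it, so 6, 7, 13, 20, 33 → 53.
Letter goes X, W, V, U, T → S (letters move back 1 place in the alphabet).
So the next tuple is <45 53 S>.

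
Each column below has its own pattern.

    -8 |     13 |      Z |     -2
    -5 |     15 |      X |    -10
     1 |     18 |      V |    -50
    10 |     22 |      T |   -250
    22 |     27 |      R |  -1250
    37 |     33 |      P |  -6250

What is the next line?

For the first component, differences are 3, 6, 9, … (increasing by 3 each time): -8, -5, 1, 10, 22, 37 → 55.
Second component — differences are 2, 3, 4, … (increasing by 1 each time): 13, 15, 18, 22, 27, 33 → 40.
Letter: letters move back 2 places in the alphabet; Z, X, V, T, R, P → N.
Fourth component: ×5 each step, so -2, -10, -50, -250, -1250, -6250 → -31250.
Putting it together: 55  40  N  -31250.

55  40  N  -31250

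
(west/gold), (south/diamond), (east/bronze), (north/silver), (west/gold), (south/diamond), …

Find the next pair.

(east/bronze)

Direction goes west, south, east, north, west, south → east (repeats west → south → east → north).
Rank — repeats gold → diamond → bronze → silver: gold, diamond, bronze, silver, gold, diamond → bronze.
Combining the parts gives (east/bronze).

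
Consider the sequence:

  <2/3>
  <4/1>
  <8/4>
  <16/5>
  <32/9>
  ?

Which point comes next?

First component: ×2 each step; 2, 4, 8, 16, 32 → 64.
Second component — each term is the sum of the two before it: 3, 1, 4, 5, 9 → 14.
Combining the parts gives <64/14>.

<64/14>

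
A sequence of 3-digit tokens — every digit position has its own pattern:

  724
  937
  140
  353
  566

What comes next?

779

First digit: +2 each step, mod 10, so 7, 9, 1, 3, 5 → 7.
For the second digit, +1 each step, mod 10: 2, 3, 4, 5, 6 → 7.
Third digit — +3 each step, mod 10: 4, 7, 0, 3, 6 → 9.
So the next token is 779.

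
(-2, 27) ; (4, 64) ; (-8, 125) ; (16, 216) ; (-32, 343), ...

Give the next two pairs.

(64, 512), (-128, 729)

First part: ×(-2) each step; -2, 4, -8, 16, -32 → 64 → -128.
Second part: perfect cubes: 3³, 4³, 5³, …, so 27, 64, 125, 216, 343 → 512 → 729.
So the next two pairs are (64, 512) and (-128, 729).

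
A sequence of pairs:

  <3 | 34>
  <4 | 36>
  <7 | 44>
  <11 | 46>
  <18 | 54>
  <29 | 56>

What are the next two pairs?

<47 | 64>, <76 | 66>

First part: 3, 4, 7, 11, 18, 29 → 47 → 76 (each term is the sum of the two before it).
Second part — alternating steps +2, +8, +2, +8, …: 34, 36, 44, 46, 54, 56 → 64 → 66.
So the next two pairs are <47 | 64> and <76 | 66>.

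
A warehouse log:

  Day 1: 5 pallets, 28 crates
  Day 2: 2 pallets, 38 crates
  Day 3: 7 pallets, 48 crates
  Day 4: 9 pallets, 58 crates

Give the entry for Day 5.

16 pallets, 68 crates

For the pallets, each term is the sum of the two before it: 5, 2, 7, 9 → 16.
Crates goes 28, 38, 48, 58 → 68 (+10 each step).
So the next record is 16 pallets, 68 crates.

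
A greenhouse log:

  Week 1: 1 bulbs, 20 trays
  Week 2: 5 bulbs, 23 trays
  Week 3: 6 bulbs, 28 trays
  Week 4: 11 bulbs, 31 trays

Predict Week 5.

17 bulbs, 36 trays

Bulbs goes 1, 5, 6, 11 → 17 (each term is the sum of the two before it).
Trays: 20, 23, 28, 31 → 36 (alternating steps +3, +5, +3, +5, …).
Combining the parts gives 17 bulbs, 36 trays.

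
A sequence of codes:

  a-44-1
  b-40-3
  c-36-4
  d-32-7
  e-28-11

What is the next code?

Letter: a, b, c, d, e → f (letters move forward 1 place in the alphabet).
Second component — −4 each step: 44, 40, 36, 32, 28 → 24.
For the third component, each term is the sum of the two before it: 1, 3, 4, 7, 11 → 18.
So the next code is f-24-18.

f-24-18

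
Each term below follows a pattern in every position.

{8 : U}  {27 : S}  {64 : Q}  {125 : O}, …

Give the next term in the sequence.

For the first slot, perfect cubes: 2³, 3³, 4³, …: 8, 27, 64, 125 → 216.
Letter: letters move back 2 places in the alphabet; U, S, Q, O → M.
Combining the parts gives {216 : M}.

{216 : M}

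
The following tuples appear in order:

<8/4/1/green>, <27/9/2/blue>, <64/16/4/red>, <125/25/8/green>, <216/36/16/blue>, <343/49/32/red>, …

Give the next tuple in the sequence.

First entry: perfect cubes: 2³, 3³, 4³, …; 8, 27, 64, 125, 216, 343 → 512.
For the second entry, perfect squares: 2², 3², 4², …: 4, 9, 16, 25, 36, 49 → 64.
Third entry — ×2 each step: 1, 2, 4, 8, 16, 32 → 64.
Colour: green, blue, red, green, blue, red → green (repeats green → blue → red).
Putting it together: <512/64/64/green>.

<512/64/64/green>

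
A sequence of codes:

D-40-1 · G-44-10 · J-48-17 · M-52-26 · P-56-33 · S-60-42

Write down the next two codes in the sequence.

V-64-49 then Y-68-58

Letter — letters move forward 3 places in the alphabet: D, G, J, M, P, S → V → Y.
Second component: 40, 44, 48, 52, 56, 60 → 64 → 68 (+4 each step).
Third component: alternating steps +9, +7, +9, +7, …; 1, 10, 17, 26, 33, 42 → 49 → 58.
Putting the parts together: V-64-49 and then Y-68-58.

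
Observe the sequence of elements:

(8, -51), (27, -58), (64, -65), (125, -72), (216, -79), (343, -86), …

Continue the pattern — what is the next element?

(512, -93)

First part: 8, 27, 64, 125, 216, 343 → 512 (perfect cubes: 2³, 3³, 4³, …).
For the second part, −7 each step: -51, -58, -65, -72, -79, -86 → -93.
Combining the parts gives (512, -93).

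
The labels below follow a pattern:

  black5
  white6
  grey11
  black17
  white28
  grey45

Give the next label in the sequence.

black73

Shade: repeats black → white → grey; black, white, grey, black, white, grey → black.
Second component goes 5, 6, 11, 17, 28, 45 → 73 (each term is the sum of the two before it).
Combining the parts gives black73.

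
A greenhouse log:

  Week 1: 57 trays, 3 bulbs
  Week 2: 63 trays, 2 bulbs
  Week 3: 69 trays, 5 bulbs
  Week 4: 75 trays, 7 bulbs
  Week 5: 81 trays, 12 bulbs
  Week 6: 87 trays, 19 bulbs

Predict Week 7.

93 trays, 31 bulbs

Trays: +6 each step, so 57, 63, 69, 75, 81, 87 → 93.
Bulbs: each term is the sum of the two before it, so 3, 2, 5, 7, 12, 19 → 31.
Putting it together: 93 trays, 31 bulbs.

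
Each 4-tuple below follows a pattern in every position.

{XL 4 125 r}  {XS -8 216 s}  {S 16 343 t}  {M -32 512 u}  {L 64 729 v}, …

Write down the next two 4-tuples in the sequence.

{XL -128 1000 w}, {XS 256 1331 x}

Size: XL, XS, S, M, L → XL → XS (runs through clothing sizes XS→XL).
For the second component, ×(-2) each step: 4, -8, 16, -32, 64 → -128 → 256.
Third component — perfect cubes: 5³, 6³, 7³, …: 125, 216, 343, 512, 729 → 1000 → 1331.
Letter: r, s, t, u, v → w → x (letters move forward 1 place in the alphabet).
Putting the parts together: {XL -128 1000 w} and then {XS 256 1331 x}.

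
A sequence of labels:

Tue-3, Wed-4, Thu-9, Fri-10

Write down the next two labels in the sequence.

Day: Tue, Wed, Thu, Fri → Sat → Sun (runs through the weekdays Mon→Sun).
Second component: alternating steps +1, +5, +1, +5, …, so 3, 4, 9, 10 → 15 → 16.
So the next two labels are Sat-15 and Sun-16.

Sat-15, Sun-16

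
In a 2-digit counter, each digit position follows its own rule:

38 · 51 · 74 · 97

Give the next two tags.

For the first digit, +2 each step, mod 10: 3, 5, 7, 9 → 1 → 3.
Second digit: +3 each step, mod 10, so 8, 1, 4, 7 → 0 → 3.
Putting the parts together: 10 and then 33.

10, 33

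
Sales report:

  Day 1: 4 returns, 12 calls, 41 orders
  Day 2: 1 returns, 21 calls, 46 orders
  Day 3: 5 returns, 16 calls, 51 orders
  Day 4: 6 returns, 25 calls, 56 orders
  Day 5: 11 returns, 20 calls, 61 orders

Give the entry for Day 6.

Returns: each term is the sum of the two before it, so 4, 1, 5, 6, 11 → 17.
Calls: alternating steps +9, −5, +9, −5, …; 12, 21, 16, 25, 20 → 29.
Orders: +5 each step; 41, 46, 51, 56, 61 → 66.
So the next line is 17 returns, 29 calls, 66 orders.

17 returns, 29 calls, 66 orders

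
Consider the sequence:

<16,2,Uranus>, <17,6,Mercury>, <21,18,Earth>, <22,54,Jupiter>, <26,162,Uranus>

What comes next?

<27,486,Mercury>

First part: 16, 17, 21, 22, 26 → 27 (alternating steps +1, +4, +1, +4, …).
Second part: ×3 each step, so 2, 6, 18, 54, 162 → 486.
Planet goes Uranus, Mercury, Earth, Jupiter, Uranus → Mercury (repeats Uranus → Mercury → Earth → Jupiter).
Combining the parts gives <27,486,Mercury>.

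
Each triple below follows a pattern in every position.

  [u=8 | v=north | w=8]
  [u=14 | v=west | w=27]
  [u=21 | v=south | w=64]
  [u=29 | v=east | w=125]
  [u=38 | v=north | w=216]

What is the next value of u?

U: 8, 14, 21, 29, 38 → 48 (differences are 6, 7, 8, … (increasing by 1 each time)).

48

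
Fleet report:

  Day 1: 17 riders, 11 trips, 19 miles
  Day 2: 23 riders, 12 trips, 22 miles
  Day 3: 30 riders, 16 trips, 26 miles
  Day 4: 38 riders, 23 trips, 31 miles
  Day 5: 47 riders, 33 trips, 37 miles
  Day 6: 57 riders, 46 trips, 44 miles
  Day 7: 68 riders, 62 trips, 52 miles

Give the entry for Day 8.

Riders — differences are 6, 7, 8, … (increasing by 1 each time): 17, 23, 30, 38, 47, 57, 68 → 80.
Trips: 11, 12, 16, 23, 33, 46, 62 → 81 (differences are 1, 4, 7, … (increasing by 3 each time)).
Miles goes 19, 22, 26, 31, 37, 44, 52 → 61 (differences are 3, 4, 5, … (increasing by 1 each time)).
Putting it together: 80 riders, 81 trips, 61 miles.

80 riders, 81 trips, 61 miles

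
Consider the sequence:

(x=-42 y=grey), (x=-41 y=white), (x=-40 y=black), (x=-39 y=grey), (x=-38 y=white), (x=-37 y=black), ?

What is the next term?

For the x, +1 each step: -42, -41, -40, -39, -38, -37 → -36.
Y: repeats grey → white → black, so grey, white, black, grey, white, black → grey.
So the next term is (x=-36 y=grey).

(x=-36 y=grey)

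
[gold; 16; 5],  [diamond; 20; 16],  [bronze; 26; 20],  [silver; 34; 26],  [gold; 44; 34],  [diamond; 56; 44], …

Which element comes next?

Rank: repeats gold → diamond → bronze → silver; gold, diamond, bronze, silver, gold, diamond → bronze.
Second slot: differences are 4, 6, 8, … (increasing by 2 each time), so 16, 20, 26, 34, 44, 56 → 70.
Third slot — always the previous value of the second slot: 5, 16, 20, 26, 34, 44 → 56.
Combining the parts gives [bronze; 70; 56].

[bronze; 70; 56]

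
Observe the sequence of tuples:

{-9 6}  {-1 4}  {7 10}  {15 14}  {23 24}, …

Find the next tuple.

{31 38}

First slot — +8 each step: -9, -1, 7, 15, 23 → 31.
Second slot — each term is the sum of the two before it: 6, 4, 10, 14, 24 → 38.
Putting it together: {31 38}.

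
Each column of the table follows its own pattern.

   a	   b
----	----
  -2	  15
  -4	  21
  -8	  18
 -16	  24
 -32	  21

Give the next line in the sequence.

Column a — ×2 each step: -2, -4, -8, -16, -32 → -64.
Column b: alternating steps +6, −3, +6, −3, …; 15, 21, 18, 24, 21 → 27.
So the next line is -64  27.

-64  27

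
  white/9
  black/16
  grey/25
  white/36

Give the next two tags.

black/49, grey/64

Shade: repeats white → black → grey; white, black, grey, white → black → grey.
Second component — perfect squares: 3², 4², 5², …: 9, 16, 25, 36 → 49 → 64.
So the next two tags are black/49 and grey/64.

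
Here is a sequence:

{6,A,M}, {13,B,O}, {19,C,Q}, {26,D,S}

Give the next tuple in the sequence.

First value — alternating steps +7, +6, +7, +6, …: 6, 13, 19, 26 → 32.
First letter: letters move forward 1 place in the alphabet, so A, B, C, D → E.
Second letter: letters move forward 2 places in the alphabet, so M, O, Q, S → U.
So the next tuple is {32,E,U}.

{32,E,U}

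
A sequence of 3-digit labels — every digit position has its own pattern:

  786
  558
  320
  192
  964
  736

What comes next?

For the first digit, −2 each step, mod 10: 7, 5, 3, 1, 9, 7 → 5.
Second digit goes 8, 5, 2, 9, 6, 3 → 0 (−3 each step, mod 10).
Third digit goes 6, 8, 0, 2, 4, 6 → 8 (+2 each step, mod 10).
Combining the parts gives 508.

508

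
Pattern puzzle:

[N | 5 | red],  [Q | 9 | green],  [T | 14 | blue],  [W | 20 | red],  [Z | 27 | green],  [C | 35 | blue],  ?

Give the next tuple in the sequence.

For the letter, letters move forward 3 places in the alphabet, wrapping Z→A: N, Q, T, W, Z, C → F.
Second coordinate: differences are 4, 5, 6, … (increasing by 1 each time); 5, 9, 14, 20, 27, 35 → 44.
Colour goes red, green, blue, red, green, blue → red (repeats red → green → blue).
So the next tuple is [F | 44 | red].

[F | 44 | red]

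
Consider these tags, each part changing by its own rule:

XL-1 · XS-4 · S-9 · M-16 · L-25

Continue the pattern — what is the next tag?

XL-36

Size goes XL, XS, S, M, L → XL (runs through clothing sizes XS→XL).
Second component goes 1, 4, 9, 16, 25 → 36 (perfect squares: 1², 2², 3², …).
So the next tag is XL-36.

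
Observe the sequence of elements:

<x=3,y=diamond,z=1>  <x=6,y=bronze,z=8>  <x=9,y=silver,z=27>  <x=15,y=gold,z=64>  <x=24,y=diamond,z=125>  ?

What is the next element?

For the x, each term is the sum of the two before it: 3, 6, 9, 15, 24 → 39.
Y goes diamond, bronze, silver, gold, diamond → bronze (repeats diamond → bronze → silver → gold).
Z: perfect cubes: 1³, 2³, 3³, …; 1, 8, 27, 64, 125 → 216.
Putting it together: <x=39,y=bronze,z=216>.

<x=39,y=bronze,z=216>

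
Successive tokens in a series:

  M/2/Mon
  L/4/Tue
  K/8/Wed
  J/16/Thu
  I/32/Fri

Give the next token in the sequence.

For the letter, letters move back 1 place in the alphabet: M, L, K, J, I → H.
Second component — ×2 each step: 2, 4, 8, 16, 32 → 64.
Day: runs through the weekdays Mon→Sun; Mon, Tue, Wed, Thu, Fri → Sat.
Putting it together: H/64/Sat.

H/64/Sat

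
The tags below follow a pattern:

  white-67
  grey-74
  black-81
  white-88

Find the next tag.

Shade goes white, grey, black, white → grey (repeats white → grey → black).
Second component — +7 each step: 67, 74, 81, 88 → 95.
So the next tag is grey-95.

grey-95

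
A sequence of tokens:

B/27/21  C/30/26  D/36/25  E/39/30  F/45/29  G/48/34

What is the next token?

Letter — letters move forward 1 place in the alphabet: B, C, D, E, F, G → H.
Second component: alternating steps +3, +6, +3, +6, …, so 27, 30, 36, 39, 45, 48 → 54.
Third component: alternating steps +5, −1, +5, −1, …, so 21, 26, 25, 30, 29, 34 → 33.
Putting it together: H/54/33.

H/54/33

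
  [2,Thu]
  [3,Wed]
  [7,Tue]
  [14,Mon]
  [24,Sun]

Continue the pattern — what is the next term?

First entry: 2, 3, 7, 14, 24 → 37 (differences are 1, 4, 7, … (increasing by 3 each time)).
Day: Thu, Wed, Tue, Mon, Sun → Sat (runs backward through the weekdays Mon→Sun).
Combining the parts gives [37,Sat].

[37,Sat]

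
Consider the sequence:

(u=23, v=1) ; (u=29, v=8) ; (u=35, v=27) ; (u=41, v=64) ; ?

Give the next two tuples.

(u=47, v=125), (u=53, v=216)

U: +6 each step; 23, 29, 35, 41 → 47 → 53.
For the v, perfect cubes: 1³, 2³, 3³, …: 1, 8, 27, 64 → 125 → 216.
Putting the parts together: (u=47, v=125) and then (u=53, v=216).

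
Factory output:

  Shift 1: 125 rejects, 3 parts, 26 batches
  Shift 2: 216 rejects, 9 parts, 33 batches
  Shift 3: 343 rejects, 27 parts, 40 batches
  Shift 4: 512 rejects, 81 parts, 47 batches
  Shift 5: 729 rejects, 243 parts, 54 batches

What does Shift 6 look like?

1000 rejects, 729 parts, 61 batches

For the rejects, perfect cubes: 5³, 6³, 7³, …: 125, 216, 343, 512, 729 → 1000.
For the parts, ×3 each step: 3, 9, 27, 81, 243 → 729.
Batches: +7 each step, so 26, 33, 40, 47, 54 → 61.
So the next line is 1000 rejects, 729 parts, 61 batches.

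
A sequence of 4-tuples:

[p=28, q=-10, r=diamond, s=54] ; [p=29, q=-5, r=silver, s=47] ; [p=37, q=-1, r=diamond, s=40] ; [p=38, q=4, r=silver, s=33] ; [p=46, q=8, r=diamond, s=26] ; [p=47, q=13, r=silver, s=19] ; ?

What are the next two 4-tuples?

P: alternating steps +1, +8, +1, +8, …; 28, 29, 37, 38, 46, 47 → 55 → 56.
Q goes -10, -5, -1, 4, 8, 13 → 17 → 22 (alternating steps +5, +4, +5, +4, …).
R: alternates diamond ↔ silver; diamond, silver, diamond, silver, diamond, silver → diamond → silver.
S: −7 each step; 54, 47, 40, 33, 26, 19 → 12 → 5.
So the next two 4-tuples are [p=55, q=17, r=diamond, s=12] and [p=56, q=22, r=silver, s=5].

[p=55, q=17, r=diamond, s=12], [p=56, q=22, r=silver, s=5]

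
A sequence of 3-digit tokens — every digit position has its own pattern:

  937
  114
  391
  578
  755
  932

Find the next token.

119

First digit: +2 each step, mod 10, so 9, 1, 3, 5, 7, 9 → 1.
Second digit: 3, 1, 9, 7, 5, 3 → 1 (−2 each step, mod 10).
Third digit: 7, 4, 1, 8, 5, 2 → 9 (−3 each step, mod 10).
Combining the parts gives 119.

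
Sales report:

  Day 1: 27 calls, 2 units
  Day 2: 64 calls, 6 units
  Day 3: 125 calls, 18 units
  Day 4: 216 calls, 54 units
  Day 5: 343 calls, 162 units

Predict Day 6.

Calls goes 27, 64, 125, 216, 343 → 512 (perfect cubes: 3³, 4³, 5³, …).
Units: ×3 each step, so 2, 6, 18, 54, 162 → 486.
Putting it together: 512 calls, 486 units.

512 calls, 486 units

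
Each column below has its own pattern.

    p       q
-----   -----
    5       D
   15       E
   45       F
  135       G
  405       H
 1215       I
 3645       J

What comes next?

10935  K

Column p goes 5, 15, 45, 135, 405, 1215, 3645 → 10935 (×3 each step).
Column q: D, E, F, G, H, I, J → K (letters move forward 1 place in the alphabet).
Combining the parts gives 10935  K.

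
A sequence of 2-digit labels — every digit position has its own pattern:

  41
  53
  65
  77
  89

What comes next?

91

First digit goes 4, 5, 6, 7, 8 → 9 (+1 each step, mod 10).
Second digit: +2 each step, mod 10, so 1, 3, 5, 7, 9 → 1.
Combining the parts gives 91.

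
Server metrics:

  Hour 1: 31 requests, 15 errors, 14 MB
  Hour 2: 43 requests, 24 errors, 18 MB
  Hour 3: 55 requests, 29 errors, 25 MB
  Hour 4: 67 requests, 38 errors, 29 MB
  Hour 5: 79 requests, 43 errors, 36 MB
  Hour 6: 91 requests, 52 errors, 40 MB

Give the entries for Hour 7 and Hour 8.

103 requests, 57 errors, 47 MB; 115 requests, 66 errors, 51 MB

Requests: 31, 43, 55, 67, 79, 91 → 103 → 115 (+12 each step).
Errors: 15, 24, 29, 38, 43, 52 → 57 → 66 (alternating steps +9, +5, +9, +5, …).
MB: alternating steps +4, +7, +4, +7, …; 14, 18, 25, 29, 36, 40 → 47 → 51.
So the next two rows are 103 requests, 57 errors, 47 MB and 115 requests, 66 errors, 51 MB.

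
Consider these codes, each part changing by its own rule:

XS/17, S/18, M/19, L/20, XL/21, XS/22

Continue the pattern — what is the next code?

S/23

Size: XS, S, M, L, XL, XS → S (repeats XS → S → M → L → XL).
Second component — +1 each step: 17, 18, 19, 20, 21, 22 → 23.
Combining the parts gives S/23.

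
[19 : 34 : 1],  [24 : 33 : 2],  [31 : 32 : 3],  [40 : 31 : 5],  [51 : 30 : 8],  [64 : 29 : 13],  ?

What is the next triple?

[79 : 28 : 21]

For the first component, differences are 5, 7, 9, … (increasing by 2 each time): 19, 24, 31, 40, 51, 64 → 79.
Second component — −1 each step: 34, 33, 32, 31, 30, 29 → 28.
Third component: each term is the sum of the two before it; 1, 2, 3, 5, 8, 13 → 21.
Combining the parts gives [79 : 28 : 21].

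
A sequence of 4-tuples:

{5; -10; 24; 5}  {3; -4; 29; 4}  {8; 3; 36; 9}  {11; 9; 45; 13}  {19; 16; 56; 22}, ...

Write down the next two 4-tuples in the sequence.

{30; 22; 69; 35}, {49; 29; 84; 57}

First component: each term is the sum of the two before it; 5, 3, 8, 11, 19 → 30 → 49.
For the second component, alternating steps +6, +7, +6, +7, …: -10, -4, 3, 9, 16 → 22 → 29.
Third component: differences are 5, 7, 9, … (increasing by 2 each time), so 24, 29, 36, 45, 56 → 69 → 84.
Fourth component — each term is the sum of the two before it: 5, 4, 9, 13, 22 → 35 → 57.
So the next two 4-tuples are {30; 22; 69; 35} and {49; 29; 84; 57}.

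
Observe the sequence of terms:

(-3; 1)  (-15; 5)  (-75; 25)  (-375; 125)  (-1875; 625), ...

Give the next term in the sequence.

First value: ×5 each step, so -3, -15, -75, -375, -1875 → -9375.
Second value — ×5 each step: 1, 5, 25, 125, 625 → 3125.
So the next term is (-9375; 3125).

(-9375; 3125)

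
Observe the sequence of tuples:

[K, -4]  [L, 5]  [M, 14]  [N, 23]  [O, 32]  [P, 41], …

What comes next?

Letter: letters move forward 1 place in the alphabet, so K, L, M, N, O, P → Q.
Second value: +9 each step; -4, 5, 14, 23, 32, 41 → 50.
Combining the parts gives [Q, 50].

[Q, 50]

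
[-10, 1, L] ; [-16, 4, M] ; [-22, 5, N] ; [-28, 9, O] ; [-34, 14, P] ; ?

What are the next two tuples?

[-40, 23, Q], [-46, 37, R]

First part: −6 each step, so -10, -16, -22, -28, -34 → -40 → -46.
Second part: each term is the sum of the two before it, so 1, 4, 5, 9, 14 → 23 → 37.
Letter — letters move forward 1 place in the alphabet: L, M, N, O, P → Q → R.
So the next two tuples are [-40, 23, Q] and [-46, 37, R].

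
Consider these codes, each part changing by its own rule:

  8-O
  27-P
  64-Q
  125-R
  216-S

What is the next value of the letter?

T

Letter goes O, P, Q, R, S → T (letters move forward 1 place in the alphabet).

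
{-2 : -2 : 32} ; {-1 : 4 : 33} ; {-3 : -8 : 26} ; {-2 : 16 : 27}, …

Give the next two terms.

First entry: alternating steps +1, −2, +1, −2, …; -2, -1, -3, -2 → -4 → -3.
Second entry goes -2, 4, -8, 16 → -32 → 64 (×(-2) each step).
Third entry goes 32, 33, 26, 27 → 20 → 21 (alternating steps +1, −7, +1, −7, …).
So the next two terms are {-4 : -32 : 20} and {-3 : 64 : 21}.

{-4 : -32 : 20}, {-3 : 64 : 21}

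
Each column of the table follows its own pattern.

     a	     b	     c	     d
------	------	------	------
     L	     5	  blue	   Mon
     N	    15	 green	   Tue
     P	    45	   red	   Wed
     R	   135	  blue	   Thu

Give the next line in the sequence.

For the column a, letters move forward 2 places in the alphabet: L, N, P, R → T.
For the column b, ×3 each step: 5, 15, 45, 135 → 405.
Column c: blue, green, red, blue → green (repeats blue → green → red).
Column d: Mon, Tue, Wed, Thu → Fri (runs through the weekdays Mon→Sun).
Combining the parts gives T  405  green  Fri.

T  405  green  Fri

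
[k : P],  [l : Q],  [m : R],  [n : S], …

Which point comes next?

[o : T]

First letter: k, l, m, n → o (letters move forward 1 place in the alphabet).
Second letter: letters move forward 1 place in the alphabet, so P, Q, R, S → T.
Combining the parts gives [o : T].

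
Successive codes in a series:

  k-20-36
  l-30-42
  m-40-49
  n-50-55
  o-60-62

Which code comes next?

Letter: letters move forward 1 place in the alphabet, so k, l, m, n, o → p.
Second component — +10 each step: 20, 30, 40, 50, 60 → 70.
Third component goes 36, 42, 49, 55, 62 → 68 (alternating steps +6, +7, +6, +7, …).
So the next code is p-70-68.

p-70-68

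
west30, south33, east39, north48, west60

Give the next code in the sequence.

south75

Direction: repeats west → south → east → north, so west, south, east, north, west → south.
Second component goes 30, 33, 39, 48, 60 → 75 (differences are 3, 6, 9, … (increasing by 3 each time)).
Putting it together: south75.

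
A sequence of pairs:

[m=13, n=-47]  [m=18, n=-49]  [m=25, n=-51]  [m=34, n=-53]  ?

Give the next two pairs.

For the m, differences are 5, 7, 9, … (increasing by 2 each time): 13, 18, 25, 34 → 45 → 58.
N: -47, -49, -51, -53 → -55 → -57 (−2 each step).
So the next two pairs are [m=45, n=-55] and [m=58, n=-57].

[m=45, n=-55], [m=58, n=-57]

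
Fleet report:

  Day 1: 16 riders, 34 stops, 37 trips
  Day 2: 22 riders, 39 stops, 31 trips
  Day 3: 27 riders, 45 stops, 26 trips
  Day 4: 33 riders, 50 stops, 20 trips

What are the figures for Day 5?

For the riders, alternating steps +6, +5, +6, +5, …: 16, 22, 27, 33 → 38.
Stops — alternating steps +5, +6, +5, +6, …: 34, 39, 45, 50 → 56.
Trips: 37, 31, 26, 20 → 15 (together with the riders always sums to 53).
Combining the parts gives 38 riders, 56 stops, 15 trips.

38 riders, 56 stops, 15 trips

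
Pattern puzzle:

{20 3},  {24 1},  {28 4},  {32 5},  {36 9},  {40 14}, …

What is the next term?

First part goes 20, 24, 28, 32, 36, 40 → 44 (+4 each step).
For the second part, each term is the sum of the two before it: 3, 1, 4, 5, 9, 14 → 23.
So the next term is {44 23}.

{44 23}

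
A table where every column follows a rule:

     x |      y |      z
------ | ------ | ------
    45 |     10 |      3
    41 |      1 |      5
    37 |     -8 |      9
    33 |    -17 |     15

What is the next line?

29  -26  23

For the column x, −4 each step: 45, 41, 37, 33 → 29.
Column y: 10, 1, -8, -17 → -26 (−9 each step).
Column z goes 3, 5, 9, 15 → 23 (differences are 2, 4, 6, … (increasing by 2 each time)).
Putting it together: 29  -26  23.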